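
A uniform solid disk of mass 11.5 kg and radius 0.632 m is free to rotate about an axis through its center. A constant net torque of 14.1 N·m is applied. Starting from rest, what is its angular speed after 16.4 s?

ω ≈ 101 rad/s

I = ½MR² = (1/2)(11.5)(0.632)² = 2.297 kg·m².
α = τ/I = 14.1/2.297 = 6.139 rad/s².
ω = ω₀ + αt = 0 + (6.139)(16.4) = 100.7 rad/s.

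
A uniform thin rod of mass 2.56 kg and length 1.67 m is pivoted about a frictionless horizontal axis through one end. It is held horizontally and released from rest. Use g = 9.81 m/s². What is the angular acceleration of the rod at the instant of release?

α ≈ 8.81 rad/s²

About the pivot, I = (1/3)ML² = (1/3)(2.56)(1.67)² = 2.380 kg·m².
The weight acts at the center, a distance L/2 = 0.8350 m from the pivot; τ = Mg(L/2) = 20.97 N·m.
α = τ/I = 20.97/2.380 = 8.811 rad/s².
(Equivalently α = (3g/(2L)) = 8.811 rad/s².)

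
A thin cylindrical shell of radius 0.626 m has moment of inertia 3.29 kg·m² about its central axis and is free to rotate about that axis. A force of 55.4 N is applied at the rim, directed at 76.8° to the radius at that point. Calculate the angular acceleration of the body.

α ≈ 10.3 rad/s²

Only the tangential component produces torque: τ = F R sinθ = (55.4)(0.626) sin 76.8° = 33.76 N·m.
From τ = Iα: α = 33.76/3.290 = 10.26 rad/s².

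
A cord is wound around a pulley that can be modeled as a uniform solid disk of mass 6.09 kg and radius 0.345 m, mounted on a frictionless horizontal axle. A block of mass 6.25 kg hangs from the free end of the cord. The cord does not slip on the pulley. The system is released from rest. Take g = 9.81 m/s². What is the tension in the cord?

T ≈ 20.1 N

I = ½MR² = (1/2)(6.09)(0.345)² = 0.3624 kg·m².
Block: mg − T = ma. Pulley: TR = Iα. No-slip: a = αR, so T = (I/R²)a = 3.045·a.
Then mg = (m + 3.045)a, so a = (6.25)(9.81)/(6.25 + 3.045) = 6.596 m/s².
T = 3.045·a = 20.09 N.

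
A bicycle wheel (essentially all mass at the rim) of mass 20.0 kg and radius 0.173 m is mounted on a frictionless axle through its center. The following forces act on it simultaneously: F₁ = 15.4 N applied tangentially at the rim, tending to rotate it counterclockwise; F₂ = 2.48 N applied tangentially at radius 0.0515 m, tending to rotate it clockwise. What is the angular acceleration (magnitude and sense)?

I = MR² = (20.0)(0.173)² = 0.5986 kg·m².
Taking counterclockwise as positive: τ₁ = +(15.4)(0.173) = +2.664 N·m; τ₂ = −(2.48)(0.0515) = −0.1277 N·m.
Net torque τ = 2.536 N·m.
α = τ/I = 2.536/0.5986 = 4.237 rad/s².

α ≈ 4.24 rad/s², counterclockwise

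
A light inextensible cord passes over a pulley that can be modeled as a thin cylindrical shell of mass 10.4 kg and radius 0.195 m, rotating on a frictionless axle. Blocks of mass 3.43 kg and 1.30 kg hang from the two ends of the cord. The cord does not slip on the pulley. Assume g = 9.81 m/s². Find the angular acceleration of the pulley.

α ≈ 7.08 rad/s²

I = MR² = (10.4)(0.195)² = 0.3955 kg·m².
Heavier block: m₁g − T₁ = m₁a. Lighter block: T₂ − m₂g = m₂a.
Pulley: (T₁ − T₂)R = Iα = I(a/R), so T₁ − T₂ = (I/R²)a = 1·M_p a = 10.40·a.
Adding the three: (m₁ − m₂)g = (m₁ + m₂ + 10.40)a, so a = (3.43 − 1.30)(9.81)/(3.43 + 1.30 + 10.40) = 1.381 m/s².
α = a/R = 1.381/0.195 = 7.082 rad/s².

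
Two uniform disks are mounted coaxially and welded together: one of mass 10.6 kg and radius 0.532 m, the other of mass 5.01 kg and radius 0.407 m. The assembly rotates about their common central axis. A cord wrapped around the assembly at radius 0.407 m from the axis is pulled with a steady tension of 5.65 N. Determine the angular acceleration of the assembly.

I = ½M₁R₁² + ½M₂R₂² = ½(10.6)(0.532)² + ½(5.01)(0.407)² = 1.915 kg·m².
τ = F r = (5.65)(0.407) = 2.300 N·m.
α = τ/I = 2.300/1.915 = 1.201 rad/s².

α ≈ 1.20 rad/s²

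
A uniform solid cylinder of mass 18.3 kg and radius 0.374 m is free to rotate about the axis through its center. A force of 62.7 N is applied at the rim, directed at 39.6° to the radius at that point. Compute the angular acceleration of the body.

α ≈ 11.7 rad/s²

I = ½MR² = (1/2)(18.3)(0.374)² = 1.280 kg·m².
Only the tangential component produces torque: τ = F R sinθ = (62.7)(0.374) sin 39.6° = 14.95 N·m.
Newton's second law for rotation, τ = Iα, gives α = τ/I = 14.95/1.280 = 11.68 rad/s².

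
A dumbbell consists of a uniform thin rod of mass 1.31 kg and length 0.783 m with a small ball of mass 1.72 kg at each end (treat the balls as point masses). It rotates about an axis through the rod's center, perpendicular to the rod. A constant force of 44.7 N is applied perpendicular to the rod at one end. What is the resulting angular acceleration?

I_rod = (1/12)ML² = (1/12)(1.31)(0.783)² = 0.06693 kg·m².
I_balls = 2·m·(L/2)² = 2(1.72)(0.3915)² = 0.5273 kg·m².
Total I = 0.5942 kg·m².
τ = F·(L/2) = (44.7)(0.392) = 17.50 N·m.
α = τ/I = 17.50/0.5942 = 29.45 rad/s².

α ≈ 29.5 rad/s²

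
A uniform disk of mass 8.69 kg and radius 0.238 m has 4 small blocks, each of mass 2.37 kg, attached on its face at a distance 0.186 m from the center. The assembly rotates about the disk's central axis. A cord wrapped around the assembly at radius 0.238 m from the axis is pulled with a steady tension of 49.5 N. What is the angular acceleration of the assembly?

I_disk = ½MR² = ½(8.69)(0.238)² = 0.2461 kg·m².
I_blocks = 4·m·r² = 4(2.37)(0.186)² = 0.3280 kg·m².
Total I = 0.5741 kg·m².
τ = F r = (49.5)(0.238) = 11.78 N·m.
α = τ/I = 11.78/0.5741 = 20.52 rad/s².

α ≈ 20.5 rad/s²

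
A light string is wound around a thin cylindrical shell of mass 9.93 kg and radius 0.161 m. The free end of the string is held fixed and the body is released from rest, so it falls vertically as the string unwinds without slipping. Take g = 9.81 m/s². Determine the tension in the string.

T ≈ 48.7 N

Translation: Mg − T = Ma. Rotation about the center: TR = Iα with I = MR².
With a = αR: T = (I/R²)a = M a, so Mg = (1 + 1.000)Ma.
a = g/(1 + 1.000) = 9.81/2.000 = 4.905 m/s².
T = 1.000·M·a = (1.000)(9.93)(4.905) = 48.71 N.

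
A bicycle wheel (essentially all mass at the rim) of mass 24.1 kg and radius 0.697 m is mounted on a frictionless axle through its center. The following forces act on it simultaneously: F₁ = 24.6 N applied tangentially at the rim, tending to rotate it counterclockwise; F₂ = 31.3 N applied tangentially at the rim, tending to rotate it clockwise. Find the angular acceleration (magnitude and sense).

I = MR² = (24.1)(0.697)² = 11.71 kg·m².
Taking counterclockwise as positive: τ₁ = +(24.6)(0.697) = +17.15 N·m; τ₂ = −(31.3)(0.697) = −21.82 N·m.
Net torque τ = -4.670 N·m.
α = τ/I = -4.670/11.71 = -0.3989 rad/s².

α ≈ 0.399 rad/s², clockwise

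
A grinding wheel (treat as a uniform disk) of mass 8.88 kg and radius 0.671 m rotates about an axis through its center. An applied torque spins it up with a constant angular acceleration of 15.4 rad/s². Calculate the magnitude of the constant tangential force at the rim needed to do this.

I = ½MR² = (1/2)(8.88)(0.671)² = 1.999 kg·m².
The required torque is τ = Iα = (1.999)(15.40) = 30.79 N·m.
A tangential force at the rim gives τ = FR, so F = τ/R = 30.79/0.671 = 45.88 N.

F ≈ 45.9 N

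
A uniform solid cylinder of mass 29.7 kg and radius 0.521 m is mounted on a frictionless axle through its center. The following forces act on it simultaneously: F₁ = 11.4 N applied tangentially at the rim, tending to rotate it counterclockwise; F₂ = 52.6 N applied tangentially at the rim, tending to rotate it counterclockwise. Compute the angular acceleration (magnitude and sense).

α ≈ 8.27 rad/s², counterclockwise

I = ½MR² = (1/2)(29.7)(0.521)² = 4.031 kg·m².
Taking counterclockwise as positive: τ₁ = +(11.4)(0.521) = +5.939 N·m; τ₂ = +(52.6)(0.521) = +27.40 N·m.
Net torque τ = 33.34 N·m.
α = τ/I = 33.34/4.031 = 8.272 rad/s².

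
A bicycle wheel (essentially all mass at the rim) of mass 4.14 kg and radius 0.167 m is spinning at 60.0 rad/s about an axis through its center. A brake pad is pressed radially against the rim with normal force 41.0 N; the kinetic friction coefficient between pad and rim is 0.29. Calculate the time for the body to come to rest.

t ≈ 3.49 s

I = MR² = (4.14)(0.167)² = 0.1155 kg·m².
Friction force f = μN = (0.29)(41.0) = 11.89 N at the rim; torque magnitude τ = fR = 1.986 N·m, opposing ω.
|α| = τ/I = 1.986/0.1155 = 17.20 rad/s² (deceleration).
0 = ω₀ − |α|t ⇒ t = ω₀/|α| = 60.0/17.20 = 3.489 s.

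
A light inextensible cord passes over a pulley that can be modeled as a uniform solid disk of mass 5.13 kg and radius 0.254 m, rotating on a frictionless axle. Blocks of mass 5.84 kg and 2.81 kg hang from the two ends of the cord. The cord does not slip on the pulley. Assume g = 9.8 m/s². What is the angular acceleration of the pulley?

α ≈ 10.4 rad/s²

I = ½MR² = (1/2)(5.13)(0.254)² = 0.1655 kg·m².
Heavier block: m₁g − T₁ = m₁a. Lighter block: T₂ − m₂g = m₂a.
Pulley: (T₁ − T₂)R = Iα = I(a/R), so T₁ − T₂ = (I/R²)a = (1/2)M_p a = 2.565·a.
Adding the three: (m₁ − m₂)g = (m₁ + m₂ + 2.565)a, so a = (5.84 − 2.81)(9.8)/(5.84 + 2.81 + 2.565) = 2.648 m/s².
α = a/R = 2.648/0.254 = 10.42 rad/s².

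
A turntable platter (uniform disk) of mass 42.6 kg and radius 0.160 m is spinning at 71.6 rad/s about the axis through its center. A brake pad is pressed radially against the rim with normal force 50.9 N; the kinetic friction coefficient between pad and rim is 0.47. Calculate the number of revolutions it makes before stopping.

≈ 58.1 revolutions

I = ½MR² = (1/2)(42.6)(0.160)² = 0.5453 kg·m².
Friction force f = μN = (0.47)(50.9) = 23.92 N at the rim; torque magnitude τ = fR = 3.828 N·m, opposing ω.
|α| = τ/I = 3.828/0.5453 = 7.020 rad/s² (deceleration).
ω² = ω₀² − 2|α|θ with ω = 0 ⇒ θ = ω₀²/(2|α|) = 365.2 rad = 58.12 rev.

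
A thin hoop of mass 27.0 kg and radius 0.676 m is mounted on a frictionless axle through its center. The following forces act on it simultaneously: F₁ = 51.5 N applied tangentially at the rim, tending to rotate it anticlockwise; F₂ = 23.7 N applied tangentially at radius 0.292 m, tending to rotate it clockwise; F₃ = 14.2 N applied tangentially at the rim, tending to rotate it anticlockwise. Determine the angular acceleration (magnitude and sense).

α ≈ 3.04 rad/s², anticlockwise

I = MR² = (27.0)(0.676)² = 12.34 kg·m².
Taking anticlockwise as positive: τ₁ = +(51.5)(0.676) = +34.81 N·m; τ₂ = −(23.7)(0.292) = −6.920 N·m; τ₃ = +(14.2)(0.676) = +9.599 N·m.
Net torque τ = 37.49 N·m.
α = τ/I = 37.49/12.34 = 3.039 rad/s².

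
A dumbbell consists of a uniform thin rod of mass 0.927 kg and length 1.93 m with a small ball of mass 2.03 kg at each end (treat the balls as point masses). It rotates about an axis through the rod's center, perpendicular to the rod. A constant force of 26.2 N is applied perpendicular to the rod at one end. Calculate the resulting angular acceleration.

I_rod = (1/12)ML² = (1/12)(0.927)(1.93)² = 0.2877 kg·m².
I_balls = 2·m·(L/2)² = 2(2.03)(0.9650)² = 3.781 kg·m².
Total I = 4.069 kg·m².
τ = F·(L/2) = (26.2)(0.965) = 25.28 N·m.
α = τ/I = 25.28/4.069 = 6.214 rad/s².

α ≈ 6.21 rad/s²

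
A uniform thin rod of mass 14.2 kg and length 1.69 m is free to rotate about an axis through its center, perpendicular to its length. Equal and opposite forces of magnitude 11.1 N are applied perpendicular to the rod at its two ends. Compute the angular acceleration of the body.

I = (1/12)ML² = (1/12)(14.2)(1.69)² = 3.380 kg·m².
The couple gives τ = F·(L/2) + F·(L/2) = F L = (11.1)(1.69) = 18.76 N·m.
From τ = Iα: α = 18.76/3.380 = 5.550 rad/s².

α ≈ 5.55 rad/s²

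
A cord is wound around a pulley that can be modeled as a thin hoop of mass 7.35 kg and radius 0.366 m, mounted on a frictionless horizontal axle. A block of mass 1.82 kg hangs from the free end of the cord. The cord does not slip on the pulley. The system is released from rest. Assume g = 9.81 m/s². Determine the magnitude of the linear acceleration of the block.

I = MR² = (7.35)(0.366)² = 0.9846 kg·m².
Block: mg − T = ma. Pulley: TR = Iα. No-slip: a = αR, so T = (I/R²)a = 7.350·a.
Then mg = (m + 7.350)a, so a = (1.82)(9.81)/(1.82 + 7.350) = 1.947 m/s².

a ≈ 1.95 m/s²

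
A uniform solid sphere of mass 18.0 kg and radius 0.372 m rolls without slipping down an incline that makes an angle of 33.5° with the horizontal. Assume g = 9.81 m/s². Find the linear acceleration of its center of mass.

Translation along the incline: Mg sinθ − f = Ma.
Rotation about the center: fR = Iα with I = (2/5)MR². No-slip gives a = αR, so f = (I/R²)a = (2/5)M a.
Substituting: Mg sinθ = (1 + 0.4000)Ma, so a = g sinθ/(1 + 0.4000) = (9.81) sin 33.5° / 1.400 = 3.868 m/s².

a ≈ 3.87 m/s²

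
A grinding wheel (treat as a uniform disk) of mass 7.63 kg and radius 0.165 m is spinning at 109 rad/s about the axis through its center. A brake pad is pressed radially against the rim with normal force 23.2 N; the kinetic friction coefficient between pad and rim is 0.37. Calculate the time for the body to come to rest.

I = ½MR² = (1/2)(7.63)(0.165)² = 0.1039 kg·m².
Friction force f = μN = (0.37)(23.2) = 8.584 N at the rim; torque magnitude τ = fR = 1.416 N·m, opposing ω.
|α| = τ/I = 1.416/0.1039 = 13.64 rad/s² (deceleration).
0 = ω₀ − |α|t ⇒ t = ω₀/|α| = 109/13.64 = 7.993 s.

t ≈ 7.99 s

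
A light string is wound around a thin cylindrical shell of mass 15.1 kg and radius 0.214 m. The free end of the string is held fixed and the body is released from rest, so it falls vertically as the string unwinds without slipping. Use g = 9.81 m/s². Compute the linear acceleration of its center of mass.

a ≈ 4.91 m/s²

Translation: Mg − T = Ma. Rotation about the center: TR = Iα with I = MR².
With a = αR: T = (I/R²)a = M a, so Mg = (1 + 1.000)Ma.
a = g/(1 + 1.000) = 9.81/2.000 = 4.905 m/s².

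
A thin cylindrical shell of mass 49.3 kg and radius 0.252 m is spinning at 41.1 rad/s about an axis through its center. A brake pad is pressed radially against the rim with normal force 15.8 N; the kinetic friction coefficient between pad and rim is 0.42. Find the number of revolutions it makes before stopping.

I = MR² = (49.3)(0.252)² = 3.131 kg·m².
Friction force f = μN = (0.42)(15.8) = 6.636 N at the rim; torque magnitude τ = fR = 1.672 N·m, opposing ω.
|α| = τ/I = 1.672/3.131 = 0.5341 rad/s² (deceleration).
ω² = ω₀² − 2|α|θ with ω = 0 ⇒ θ = ω₀²/(2|α|) = 1581 rad = 251.7 rev.

≈ 252 revolutions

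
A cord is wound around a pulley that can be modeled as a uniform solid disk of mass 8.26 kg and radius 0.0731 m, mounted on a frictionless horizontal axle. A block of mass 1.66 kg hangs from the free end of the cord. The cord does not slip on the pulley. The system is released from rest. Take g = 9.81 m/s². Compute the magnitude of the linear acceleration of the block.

I = ½MR² = (1/2)(8.26)(0.0731)² = 0.02207 kg·m².
Block: mg − T = ma. Pulley: TR = Iα. No-slip: a = αR, so T = (I/R²)a = 4.130·a.
Then mg = (m + 4.130)a, so a = (1.66)(9.81)/(1.66 + 4.130) = 2.813 m/s².

a ≈ 2.81 m/s²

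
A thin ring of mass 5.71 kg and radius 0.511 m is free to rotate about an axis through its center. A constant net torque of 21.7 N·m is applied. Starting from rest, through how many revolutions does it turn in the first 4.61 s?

I = MR² = (5.71)(0.511)² = 1.491 kg·m².
α = τ/I = 21.7/1.491 = 14.55 rad/s².
θ = ½αt² = ½(14.55)(4.61)² = 154.7 rad.
Revolutions = θ/(2π) = 24.61.

≈ 24.6 revolutions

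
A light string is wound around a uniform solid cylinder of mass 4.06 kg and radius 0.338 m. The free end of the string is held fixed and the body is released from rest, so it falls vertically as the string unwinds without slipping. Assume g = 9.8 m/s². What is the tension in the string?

T ≈ 13.3 N

Translation: Mg − T = Ma. Rotation about the center: TR = Iα with I = ½MR².
With a = αR: T = (I/R²)a = (1/2)M a, so Mg = (1 + 0.5000)Ma.
a = g/(1 + 0.5000) = 9.8/1.500 = 6.533 m/s².
T = 0.5000·M·a = (0.5000)(4.06)(6.533) = 13.26 N.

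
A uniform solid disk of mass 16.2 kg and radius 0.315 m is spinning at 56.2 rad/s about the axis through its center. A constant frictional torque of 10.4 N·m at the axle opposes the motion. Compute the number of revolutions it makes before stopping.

≈ 19.4 revolutions

I = ½MR² = (1/2)(16.2)(0.315)² = 0.8037 kg·m².
The net torque has magnitude 10.4 N·m, opposing ω.
|α| = τ/I = 10.40/0.8037 = 12.94 rad/s² (deceleration).
ω² = ω₀² − 2|α|θ with ω = 0 ⇒ θ = ω₀²/(2|α|) = 122.0 rad = 19.42 rev.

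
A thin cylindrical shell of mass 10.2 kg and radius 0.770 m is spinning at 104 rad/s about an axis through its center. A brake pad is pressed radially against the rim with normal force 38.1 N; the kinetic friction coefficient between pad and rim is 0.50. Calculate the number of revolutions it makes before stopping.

≈ 355 revolutions

I = MR² = (10.2)(0.770)² = 6.048 kg·m².
Friction force f = μN = (0.50)(38.1) = 19.05 N at the rim; torque magnitude τ = fR = 14.67 N·m, opposing ω.
|α| = τ/I = 14.67/6.048 = 2.426 rad/s² (deceleration).
ω² = ω₀² − 2|α|θ with ω = 0 ⇒ θ = ω₀²/(2|α|) = 2230 rad = 354.9 rev.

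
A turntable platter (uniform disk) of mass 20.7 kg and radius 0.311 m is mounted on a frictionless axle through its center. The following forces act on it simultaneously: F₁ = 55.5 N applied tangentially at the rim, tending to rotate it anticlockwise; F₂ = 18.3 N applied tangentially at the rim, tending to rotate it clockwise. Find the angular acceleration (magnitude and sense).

I = ½MR² = (1/2)(20.7)(0.311)² = 1.001 kg·m².
Taking anticlockwise as positive: τ₁ = +(55.5)(0.311) = +17.26 N·m; τ₂ = −(18.3)(0.311) = −5.691 N·m.
Net torque τ = 11.57 N·m.
α = τ/I = 11.57/1.001 = 11.56 rad/s².

α ≈ 11.6 rad/s², anticlockwise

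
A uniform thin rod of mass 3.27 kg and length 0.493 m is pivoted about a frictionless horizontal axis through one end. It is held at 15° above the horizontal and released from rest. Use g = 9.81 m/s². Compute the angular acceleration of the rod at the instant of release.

About the pivot, I = (1/3)ML² = (1/3)(3.27)(0.493)² = 0.2649 kg·m².
The weight acts at the center, a distance L/2 = 0.2465 m from the pivot; τ = Mg(L/2) cos 15° = 7.638 N·m.
α = τ/I = 7.638/0.2649 = 28.83 rad/s².
(Equivalently α = (3g/(2L)) cos 15° = 28.83 rad/s².)

α ≈ 28.8 rad/s²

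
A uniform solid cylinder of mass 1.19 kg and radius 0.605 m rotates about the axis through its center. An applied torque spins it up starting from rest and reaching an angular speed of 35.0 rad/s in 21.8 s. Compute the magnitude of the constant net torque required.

I = ½MR² = (1/2)(1.19)(0.605)² = 0.2178 kg·m².
α = Δω/Δt = (35.0 − 0)/21.8 = 1.606 rad/s².
τ = Iα = (0.2178)(1.606) = 0.3497 N·m.

τ ≈ 0.350 N·m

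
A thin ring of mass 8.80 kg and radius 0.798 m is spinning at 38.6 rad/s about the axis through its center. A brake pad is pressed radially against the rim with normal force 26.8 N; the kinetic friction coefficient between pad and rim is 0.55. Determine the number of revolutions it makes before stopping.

I = MR² = (8.80)(0.798)² = 5.604 kg·m².
Friction force f = μN = (0.55)(26.8) = 14.74 N at the rim; torque magnitude τ = fR = 11.76 N·m, opposing ω.
|α| = τ/I = 11.76/5.604 = 2.099 rad/s² (deceleration).
ω² = ω₀² − 2|α|θ with ω = 0 ⇒ θ = ω₀²/(2|α|) = 354.9 rad = 56.49 rev.

≈ 56.5 revolutions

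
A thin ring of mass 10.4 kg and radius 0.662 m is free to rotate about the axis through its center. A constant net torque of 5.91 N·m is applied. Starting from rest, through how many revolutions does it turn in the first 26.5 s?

I = MR² = (10.4)(0.662)² = 4.558 kg·m².
α = τ/I = 5.91/4.558 = 1.297 rad/s².
θ = ½αt² = ½(1.297)(26.5)² = 455.3 rad.
Revolutions = θ/(2π) = 72.46.

≈ 72.5 revolutions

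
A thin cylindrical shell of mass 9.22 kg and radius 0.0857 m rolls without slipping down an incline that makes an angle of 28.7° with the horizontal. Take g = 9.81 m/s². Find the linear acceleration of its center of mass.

a ≈ 2.36 m/s²

Translation along the incline: Mg sinθ − f = Ma.
Rotation about the center: fR = Iα with I = MR². No-slip gives a = αR, so f = (I/R²)a = M a.
Substituting: Mg sinθ = (1 + 1.000)Ma, so a = g sinθ/(1 + 1.000) = (9.81) sin 28.7° / 2.000 = 2.355 m/s².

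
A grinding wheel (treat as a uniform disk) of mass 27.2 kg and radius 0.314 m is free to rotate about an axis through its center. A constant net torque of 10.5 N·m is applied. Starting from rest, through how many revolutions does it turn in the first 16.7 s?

I = ½MR² = (1/2)(27.2)(0.314)² = 1.341 kg·m².
α = τ/I = 10.5/1.341 = 7.831 rad/s².
θ = ½αt² = ½(7.831)(16.7)² = 1092 rad.
Revolutions = θ/(2π) = 173.8.

≈ 174 revolutions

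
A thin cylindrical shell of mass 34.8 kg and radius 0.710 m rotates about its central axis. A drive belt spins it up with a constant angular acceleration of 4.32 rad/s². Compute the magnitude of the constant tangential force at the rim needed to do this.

F ≈ 107 N

I = MR² = (34.8)(0.710)² = 17.54 kg·m².
The required torque is τ = Iα = (17.54)(4.320) = 75.78 N·m.
A tangential force at the rim gives τ = FR, so F = τ/R = 75.78/0.710 = 106.7 N.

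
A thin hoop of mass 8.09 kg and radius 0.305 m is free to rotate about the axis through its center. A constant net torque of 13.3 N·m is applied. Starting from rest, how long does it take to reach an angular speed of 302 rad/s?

t ≈ 17.1 s

I = MR² = (8.09)(0.305)² = 0.7526 kg·m².
α = τ/I = 13.3/0.7526 = 17.67 rad/s².
ω = αt ⇒ t = ω/α = 302/17.67 = 17.09 s.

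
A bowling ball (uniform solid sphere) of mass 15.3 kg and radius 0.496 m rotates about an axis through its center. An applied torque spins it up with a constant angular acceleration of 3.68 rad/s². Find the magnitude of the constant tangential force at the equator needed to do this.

F ≈ 11.2 N

I = (2/5)MR² = (2/5)(15.3)(0.496)² = 1.506 kg·m².
The required torque is τ = Iα = (1.506)(3.680) = 5.541 N·m.
A tangential force at the equator gives τ = FR, so F = τ/R = 5.541/0.496 = 11.17 N.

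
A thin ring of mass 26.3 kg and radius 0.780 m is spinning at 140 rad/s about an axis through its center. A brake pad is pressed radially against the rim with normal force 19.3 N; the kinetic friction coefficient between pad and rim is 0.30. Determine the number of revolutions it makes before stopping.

≈ 5530 revolutions

I = MR² = (26.3)(0.780)² = 16.00 kg·m².
Friction force f = μN = (0.30)(19.3) = 5.790 N at the rim; torque magnitude τ = fR = 4.516 N·m, opposing ω.
|α| = τ/I = 4.516/16.00 = 0.2822 rad/s² (deceleration).
ω² = ω₀² − 2|α|θ with ω = 0 ⇒ θ = ω₀²/(2|α|) = 34720 rad = 5526 rev.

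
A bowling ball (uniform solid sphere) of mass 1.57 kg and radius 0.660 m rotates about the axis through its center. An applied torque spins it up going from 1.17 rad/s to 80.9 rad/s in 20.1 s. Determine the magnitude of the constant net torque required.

I = (2/5)MR² = (2/5)(1.57)(0.660)² = 0.2736 kg·m².
α = Δω/Δt = (80.9 − 1.17)/20.1 = 3.967 rad/s².
τ = Iα = (0.2736)(3.967) = 1.085 N·m.

τ ≈ 1.09 N·m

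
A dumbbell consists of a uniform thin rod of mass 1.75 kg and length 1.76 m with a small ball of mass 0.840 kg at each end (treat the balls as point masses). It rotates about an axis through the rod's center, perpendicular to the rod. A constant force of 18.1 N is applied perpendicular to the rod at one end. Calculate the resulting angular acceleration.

I_rod = (1/12)ML² = (1/12)(1.75)(1.76)² = 0.4517 kg·m².
I_balls = 2·m·(L/2)² = 2(0.840)(0.8800)² = 1.301 kg·m².
Total I = 1.753 kg·m².
τ = F·(L/2) = (18.1)(0.880) = 15.93 N·m.
α = τ/I = 15.93/1.753 = 9.088 rad/s².

α ≈ 9.09 rad/s²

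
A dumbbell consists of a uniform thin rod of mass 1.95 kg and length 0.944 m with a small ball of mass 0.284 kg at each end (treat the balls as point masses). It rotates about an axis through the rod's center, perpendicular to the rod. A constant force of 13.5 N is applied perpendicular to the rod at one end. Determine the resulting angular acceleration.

I_rod = (1/12)ML² = (1/12)(1.95)(0.944)² = 0.1448 kg·m².
I_balls = 2·m·(L/2)² = 2(0.284)(0.4720)² = 0.1265 kg·m².
Total I = 0.2714 kg·m².
τ = F·(L/2) = (13.5)(0.472) = 6.372 N·m.
α = τ/I = 6.372/0.2714 = 23.48 rad/s².

α ≈ 23.5 rad/s²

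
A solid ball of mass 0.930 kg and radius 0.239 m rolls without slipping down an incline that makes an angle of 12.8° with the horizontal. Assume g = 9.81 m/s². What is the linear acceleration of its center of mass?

Translation along the incline: Mg sinθ − f = Ma.
Rotation about the center: fR = Iα with I = (2/5)MR². No-slip gives a = αR, so f = (I/R²)a = (2/5)M a.
Substituting: Mg sinθ = (1 + 0.4000)Ma, so a = g sinθ/(1 + 0.4000) = (9.81) sin 12.8° / 1.400 = 1.552 m/s².

a ≈ 1.55 m/s²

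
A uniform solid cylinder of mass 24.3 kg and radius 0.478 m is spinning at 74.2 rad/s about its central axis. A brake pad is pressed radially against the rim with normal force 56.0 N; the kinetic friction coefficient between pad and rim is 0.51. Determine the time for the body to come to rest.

I = ½MR² = (1/2)(24.3)(0.478)² = 2.776 kg·m².
Friction force f = μN = (0.51)(56.0) = 28.56 N at the rim; torque magnitude τ = fR = 13.65 N·m, opposing ω.
|α| = τ/I = 13.65/2.776 = 4.918 rad/s² (deceleration).
0 = ω₀ − |α|t ⇒ t = ω₀/|α| = 74.2/4.918 = 15.09 s.

t ≈ 15.1 s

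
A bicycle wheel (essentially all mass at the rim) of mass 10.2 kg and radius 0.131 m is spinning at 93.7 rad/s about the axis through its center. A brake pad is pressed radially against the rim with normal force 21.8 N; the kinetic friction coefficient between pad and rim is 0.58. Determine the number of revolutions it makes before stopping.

I = MR² = (10.2)(0.131)² = 0.1750 kg·m².
Friction force f = μN = (0.58)(21.8) = 12.64 N at the rim; torque magnitude τ = fR = 1.656 N·m, opposing ω.
|α| = τ/I = 1.656/0.1750 = 9.463 rad/s² (deceleration).
ω² = ω₀² − 2|α|θ with ω = 0 ⇒ θ = ω₀²/(2|α|) = 463.9 rad = 73.83 rev.

≈ 73.8 revolutions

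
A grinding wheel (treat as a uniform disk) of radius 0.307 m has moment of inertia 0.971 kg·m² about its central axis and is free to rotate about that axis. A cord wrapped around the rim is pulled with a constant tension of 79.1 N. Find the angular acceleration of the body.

τ = F R = (79.1)(0.307) = 24.28 N·m.
From τ = Iα: α = 24.28/0.9710 = 25.01 rad/s².

α ≈ 25.0 rad/s²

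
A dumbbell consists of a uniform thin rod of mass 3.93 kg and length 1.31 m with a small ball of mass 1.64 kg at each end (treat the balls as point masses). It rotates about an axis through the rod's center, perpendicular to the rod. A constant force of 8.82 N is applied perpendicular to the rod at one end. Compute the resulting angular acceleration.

I_rod = (1/12)ML² = (1/12)(3.93)(1.31)² = 0.5620 kg·m².
I_balls = 2·m·(L/2)² = 2(1.64)(0.6550)² = 1.407 kg·m².
Total I = 1.969 kg·m².
τ = F·(L/2) = (8.82)(0.655) = 5.777 N·m.
α = τ/I = 5.777/1.969 = 2.934 rad/s².

α ≈ 2.93 rad/s²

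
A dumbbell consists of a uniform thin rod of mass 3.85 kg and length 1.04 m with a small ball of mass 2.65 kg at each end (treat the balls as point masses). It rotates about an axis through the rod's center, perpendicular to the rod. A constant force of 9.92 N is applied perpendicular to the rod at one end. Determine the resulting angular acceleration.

α ≈ 2.90 rad/s²

I_rod = (1/12)ML² = (1/12)(3.85)(1.04)² = 0.3470 kg·m².
I_balls = 2·m·(L/2)² = 2(2.65)(0.5200)² = 1.433 kg·m².
Total I = 1.780 kg·m².
τ = F·(L/2) = (9.92)(0.520) = 5.158 N·m.
α = τ/I = 5.158/1.780 = 2.898 rad/s².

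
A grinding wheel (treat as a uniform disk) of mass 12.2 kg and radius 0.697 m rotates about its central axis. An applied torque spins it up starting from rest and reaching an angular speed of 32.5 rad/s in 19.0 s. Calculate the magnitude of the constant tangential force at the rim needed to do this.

I = ½MR² = (1/2)(12.2)(0.697)² = 2.963 kg·m².
α = Δω/Δt = (32.5 − 0)/19.0 = 1.711 rad/s².
The required torque is τ = Iα = (2.963)(1.711) = 5.069 N·m.
A tangential force at the rim gives τ = FR, so F = τ/R = 5.069/0.697 = 7.273 N.

F ≈ 7.27 N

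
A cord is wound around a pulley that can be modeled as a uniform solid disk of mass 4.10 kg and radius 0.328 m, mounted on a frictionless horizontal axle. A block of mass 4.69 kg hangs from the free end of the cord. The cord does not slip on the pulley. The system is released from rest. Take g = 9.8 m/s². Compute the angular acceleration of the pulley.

I = ½MR² = (1/2)(4.10)(0.328)² = 0.2205 kg·m².
Block: mg − T = ma. Pulley: TR = Iα. No-slip: a = αR, so T = (I/R²)a = 2.050·a.
Then mg = (m + 2.050)a, so a = (4.69)(9.8)/(4.69 + 2.050) = 6.819 m/s².
α = a/R = 6.819/0.328 = 20.79 rad/s².

α ≈ 20.8 rad/s²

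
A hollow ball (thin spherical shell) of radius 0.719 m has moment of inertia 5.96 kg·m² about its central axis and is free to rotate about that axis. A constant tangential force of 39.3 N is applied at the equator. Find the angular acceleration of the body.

α ≈ 4.74 rad/s²

τ = F R = (39.3)(0.719) = 28.26 N·m.
From τ = Iα: α = 28.26/5.960 = 4.741 rad/s².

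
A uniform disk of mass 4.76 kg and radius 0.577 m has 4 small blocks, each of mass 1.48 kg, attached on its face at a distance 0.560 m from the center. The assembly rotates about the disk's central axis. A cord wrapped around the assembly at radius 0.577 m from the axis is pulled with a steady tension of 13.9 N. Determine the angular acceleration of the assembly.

α ≈ 3.03 rad/s²

I_disk = ½MR² = ½(4.76)(0.577)² = 0.7924 kg·m².
I_blocks = 4·m·r² = 4(1.48)(0.560)² = 1.857 kg·m².
Total I = 2.649 kg·m².
τ = F r = (13.9)(0.577) = 8.020 N·m.
α = τ/I = 8.020/2.649 = 3.028 rad/s².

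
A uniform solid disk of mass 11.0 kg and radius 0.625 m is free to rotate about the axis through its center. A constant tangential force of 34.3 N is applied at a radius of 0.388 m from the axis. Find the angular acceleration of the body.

I = ½MR² = (1/2)(11.0)(0.625)² = 2.148 kg·m².
τ = F·r = (34.3)(0.388) = 13.31 N·m.
From τ = Iα: α = 13.31/2.148 = 6.194 rad/s².

α ≈ 6.19 rad/s²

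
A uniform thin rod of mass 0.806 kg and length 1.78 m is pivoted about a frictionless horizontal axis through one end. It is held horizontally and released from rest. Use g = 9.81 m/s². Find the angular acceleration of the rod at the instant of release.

About the pivot, I = (1/3)ML² = (1/3)(0.806)(1.78)² = 0.8512 kg·m².
The weight acts at the center, a distance L/2 = 0.8900 m from the pivot; τ = Mg(L/2) = 7.037 N·m.
α = τ/I = 7.037/0.8512 = 8.267 rad/s².

α ≈ 8.27 rad/s²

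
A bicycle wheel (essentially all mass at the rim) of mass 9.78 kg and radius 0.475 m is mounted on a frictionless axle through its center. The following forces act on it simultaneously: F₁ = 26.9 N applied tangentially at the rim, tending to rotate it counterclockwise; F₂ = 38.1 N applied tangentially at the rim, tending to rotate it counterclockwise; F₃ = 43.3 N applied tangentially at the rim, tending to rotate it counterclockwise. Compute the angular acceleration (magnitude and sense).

I = MR² = (9.78)(0.475)² = 2.207 kg·m².
Taking counterclockwise as positive: τ₁ = +(26.9)(0.475) = +12.78 N·m; τ₂ = +(38.1)(0.475) = +18.10 N·m; τ₃ = +(43.3)(0.475) = +20.57 N·m.
Net torque τ = 51.44 N·m.
α = τ/I = 51.44/2.207 = 23.31 rad/s².

α ≈ 23.3 rad/s², counterclockwise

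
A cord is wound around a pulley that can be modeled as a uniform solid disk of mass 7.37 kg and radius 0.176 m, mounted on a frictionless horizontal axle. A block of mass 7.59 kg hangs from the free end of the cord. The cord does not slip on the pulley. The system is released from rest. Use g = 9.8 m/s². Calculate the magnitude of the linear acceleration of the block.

I = ½MR² = (1/2)(7.37)(0.176)² = 0.1141 kg·m².
Block: mg − T = ma. Pulley: TR = Iα. No-slip: a = αR, so T = (I/R²)a = 3.685·a.
Then mg = (m + 3.685)a, so a = (7.59)(9.8)/(7.59 + 3.685) = 6.597 m/s².

a ≈ 6.60 m/s²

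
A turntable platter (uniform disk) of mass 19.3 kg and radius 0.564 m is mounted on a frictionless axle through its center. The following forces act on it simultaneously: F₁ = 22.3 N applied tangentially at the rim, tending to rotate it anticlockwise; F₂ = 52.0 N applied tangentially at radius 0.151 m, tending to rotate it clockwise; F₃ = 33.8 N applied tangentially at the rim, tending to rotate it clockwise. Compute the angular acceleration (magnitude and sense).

α ≈ 4.67 rad/s², clockwise

I = ½MR² = (1/2)(19.3)(0.564)² = 3.070 kg·m².
Taking anticlockwise as positive: τ₁ = +(22.3)(0.564) = +12.58 N·m; τ₂ = −(52.0)(0.151) = −7.852 N·m; τ₃ = −(33.8)(0.564) = −19.06 N·m.
Net torque τ = -14.34 N·m.
α = τ/I = -14.34/3.070 = -4.671 rad/s².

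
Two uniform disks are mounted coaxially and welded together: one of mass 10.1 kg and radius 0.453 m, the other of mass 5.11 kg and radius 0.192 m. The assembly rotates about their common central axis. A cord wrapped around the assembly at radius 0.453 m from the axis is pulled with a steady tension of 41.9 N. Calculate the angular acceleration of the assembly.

I = ½M₁R₁² + ½M₂R₂² = ½(10.1)(0.453)² + ½(5.11)(0.192)² = 1.130 kg·m².
τ = F r = (41.9)(0.453) = 18.98 N·m.
α = τ/I = 18.98/1.130 = 16.79 rad/s².

α ≈ 16.8 rad/s²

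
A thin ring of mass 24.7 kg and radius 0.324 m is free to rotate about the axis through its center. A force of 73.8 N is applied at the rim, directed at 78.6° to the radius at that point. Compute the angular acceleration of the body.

I = MR² = (24.7)(0.324)² = 2.593 kg·m².
Only the tangential component produces torque: τ = F R sinθ = (73.8)(0.324) sin 78.6° = 23.44 N·m.
Newton's second law for rotation, τ = Iα, gives α = τ/I = 23.44/2.593 = 9.040 rad/s².

α ≈ 9.04 rad/s²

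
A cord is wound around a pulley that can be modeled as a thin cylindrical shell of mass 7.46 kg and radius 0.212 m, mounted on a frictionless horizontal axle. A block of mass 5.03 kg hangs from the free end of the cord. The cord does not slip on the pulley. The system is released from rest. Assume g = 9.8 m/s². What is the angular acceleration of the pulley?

α ≈ 18.6 rad/s²

I = MR² = (7.46)(0.212)² = 0.3353 kg·m².
Block: mg − T = ma. Pulley: TR = Iα. No-slip: a = αR, so T = (I/R²)a = 7.460·a.
Then mg = (m + 7.460)a, so a = (5.03)(9.8)/(5.03 + 7.460) = 3.947 m/s².
α = a/R = 3.947/0.212 = 18.62 rad/s².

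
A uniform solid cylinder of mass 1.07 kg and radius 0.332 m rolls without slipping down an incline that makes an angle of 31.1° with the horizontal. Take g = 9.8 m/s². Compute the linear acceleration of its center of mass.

Translation along the incline: Mg sinθ − f = Ma.
Rotation about the center: fR = Iα with I = ½MR². No-slip gives a = αR, so f = (I/R²)a = (1/2)M a.
Substituting: Mg sinθ = (1 + 0.5000)Ma, so a = g sinθ/(1 + 0.5000) = (9.8) sin 31.1° / 1.500 = 3.375 m/s².

a ≈ 3.37 m/s²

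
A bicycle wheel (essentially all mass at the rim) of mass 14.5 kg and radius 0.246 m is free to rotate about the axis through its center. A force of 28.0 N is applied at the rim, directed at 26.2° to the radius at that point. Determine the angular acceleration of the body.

I = MR² = (14.5)(0.246)² = 0.8775 kg·m².
Only the tangential component produces torque: τ = F R sinθ = (28.0)(0.246) sin 26.2° = 3.041 N·m.
From τ = Iα: α = 3.041/0.8775 = 3.466 rad/s².

α ≈ 3.47 rad/s²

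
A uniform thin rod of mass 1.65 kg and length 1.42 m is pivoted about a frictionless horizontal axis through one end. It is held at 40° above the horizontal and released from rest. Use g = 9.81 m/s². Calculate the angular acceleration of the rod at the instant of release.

α ≈ 7.94 rad/s²

About the pivot, I = (1/3)ML² = (1/3)(1.65)(1.42)² = 1.109 kg·m².
The weight acts at the center, a distance L/2 = 0.7100 m from the pivot; τ = Mg(L/2) cos 40° = 8.804 N·m.
α = τ/I = 8.804/1.109 = 7.938 rad/s².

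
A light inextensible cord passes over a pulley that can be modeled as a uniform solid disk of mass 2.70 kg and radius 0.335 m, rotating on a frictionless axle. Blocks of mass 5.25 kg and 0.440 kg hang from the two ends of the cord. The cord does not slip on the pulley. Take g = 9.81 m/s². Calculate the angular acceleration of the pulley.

I = ½MR² = (1/2)(2.70)(0.335)² = 0.1515 kg·m².
Heavier block: m₁g − T₁ = m₁a. Lighter block: T₂ − m₂g = m₂a.
Pulley: (T₁ − T₂)R = Iα = I(a/R), so T₁ − T₂ = (I/R²)a = (1/2)M_p a = 1.350·a.
Adding the three: (m₁ − m₂)g = (m₁ + m₂ + 1.350)a, so a = (5.25 − 0.440)(9.81)/(5.25 + 0.440 + 1.350) = 6.703 m/s².
α = a/R = 6.703/0.335 = 20.01 rad/s².

α ≈ 20.0 rad/s²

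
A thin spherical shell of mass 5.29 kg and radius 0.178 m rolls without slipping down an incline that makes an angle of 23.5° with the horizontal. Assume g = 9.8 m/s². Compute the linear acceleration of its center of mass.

a ≈ 2.34 m/s²

Translation along the incline: Mg sinθ − f = Ma.
Rotation about the center: fR = Iα with I = (2/3)MR². No-slip gives a = αR, so f = (I/R²)a = (2/3)M a.
Substituting: Mg sinθ = (1 + 0.6667)Ma, so a = g sinθ/(1 + 0.6667) = (9.8) sin 23.5° / 1.667 = 2.345 m/s².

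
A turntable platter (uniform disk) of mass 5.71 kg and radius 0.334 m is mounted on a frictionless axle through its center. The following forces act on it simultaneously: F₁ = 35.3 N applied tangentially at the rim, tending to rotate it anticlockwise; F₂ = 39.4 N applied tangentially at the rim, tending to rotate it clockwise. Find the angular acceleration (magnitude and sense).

α ≈ 4.30 rad/s², clockwise

I = ½MR² = (1/2)(5.71)(0.334)² = 0.3185 kg·m².
Taking anticlockwise as positive: τ₁ = +(35.3)(0.334) = +11.79 N·m; τ₂ = −(39.4)(0.334) = −13.16 N·m.
Net torque τ = -1.369 N·m.
α = τ/I = -1.369/0.3185 = -4.300 rad/s².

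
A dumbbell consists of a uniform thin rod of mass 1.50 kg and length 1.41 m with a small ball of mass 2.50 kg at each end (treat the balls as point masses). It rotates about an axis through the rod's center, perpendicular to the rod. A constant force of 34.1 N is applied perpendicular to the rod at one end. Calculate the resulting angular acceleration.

I_rod = (1/12)ML² = (1/12)(1.50)(1.41)² = 0.2485 kg·m².
I_balls = 2·m·(L/2)² = 2(2.50)(0.7050)² = 2.485 kg·m².
Total I = 2.734 kg·m².
τ = F·(L/2) = (34.1)(0.705) = 24.04 N·m.
α = τ/I = 24.04/2.734 = 8.794 rad/s².

α ≈ 8.79 rad/s²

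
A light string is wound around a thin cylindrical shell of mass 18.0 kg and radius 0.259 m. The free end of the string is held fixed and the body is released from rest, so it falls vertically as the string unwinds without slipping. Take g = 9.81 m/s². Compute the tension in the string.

T ≈ 88.3 N

Translation: Mg − T = Ma. Rotation about the center: TR = Iα with I = MR².
With a = αR: T = (I/R²)a = M a, so Mg = (1 + 1.000)Ma.
a = g/(1 + 1.000) = 9.81/2.000 = 4.905 m/s².
T = 1.000·M·a = (1.000)(18.0)(4.905) = 88.29 N.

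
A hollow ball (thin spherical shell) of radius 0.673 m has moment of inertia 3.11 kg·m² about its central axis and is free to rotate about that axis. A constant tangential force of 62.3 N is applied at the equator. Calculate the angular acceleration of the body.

α ≈ 13.5 rad/s²

τ = F R = (62.3)(0.673) = 41.93 N·m.
Newton's second law for rotation, τ = Iα, gives α = τ/I = 41.93/3.110 = 13.48 rad/s².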